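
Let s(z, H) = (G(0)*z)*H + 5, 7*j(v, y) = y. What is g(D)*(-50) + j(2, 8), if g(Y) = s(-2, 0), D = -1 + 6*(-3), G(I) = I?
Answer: -1742/7 ≈ -248.86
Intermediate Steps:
j(v, y) = y/7
D = -19 (D = -1 - 18 = -19)
s(z, H) = 5 (s(z, H) = (0*z)*H + 5 = 0*H + 5 = 0 + 5 = 5)
g(Y) = 5
g(D)*(-50) + j(2, 8) = 5*(-50) + (1/7)*8 = -250 + 8/7 = -1742/7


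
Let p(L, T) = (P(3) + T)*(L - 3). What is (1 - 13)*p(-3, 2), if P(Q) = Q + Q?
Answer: 576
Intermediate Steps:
P(Q) = 2*Q
p(L, T) = (-3 + L)*(6 + T) (p(L, T) = (2*3 + T)*(L - 3) = (6 + T)*(-3 + L) = (-3 + L)*(6 + T))
(1 - 13)*p(-3, 2) = (1 - 13)*(-18 - 3*2 + 6*(-3) - 3*2) = -12*(-18 - 6 - 18 - 6) = -12*(-48) = 576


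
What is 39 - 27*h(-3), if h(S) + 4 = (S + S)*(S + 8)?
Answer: 957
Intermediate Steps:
h(S) = -4 + 2*S*(8 + S) (h(S) = -4 + (S + S)*(S + 8) = -4 + (2*S)*(8 + S) = -4 + 2*S*(8 + S))
39 - 27*h(-3) = 39 - 27*(-4 + 2*(-3)² + 16*(-3)) = 39 - 27*(-4 + 2*9 - 48) = 39 - 27*(-4 + 18 - 48) = 39 - 27*(-34) = 39 + 918 = 957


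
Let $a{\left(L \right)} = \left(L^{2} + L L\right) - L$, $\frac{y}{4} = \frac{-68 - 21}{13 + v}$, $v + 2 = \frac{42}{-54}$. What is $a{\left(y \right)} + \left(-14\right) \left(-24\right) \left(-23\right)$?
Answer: $- \frac{2786487}{529} \approx -5267.5$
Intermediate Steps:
$v = - \frac{25}{9}$ ($v = -2 + \frac{42}{-54} = -2 + 42 \left(- \frac{1}{54}\right) = -2 - \frac{7}{9} = - \frac{25}{9} \approx -2.7778$)
$y = - \frac{801}{23}$ ($y = 4 \frac{-68 - 21}{13 - \frac{25}{9}} = 4 \left(- \frac{89}{\frac{92}{9}}\right) = 4 \left(\left(-89\right) \frac{9}{92}\right) = 4 \left(- \frac{801}{92}\right) = - \frac{801}{23} \approx -34.826$)
$a{\left(L \right)} = - L + 2 L^{2}$ ($a{\left(L \right)} = \left(L^{2} + L^{2}\right) - L = 2 L^{2} - L = - L + 2 L^{2}$)
$a{\left(y \right)} + \left(-14\right) \left(-24\right) \left(-23\right) = - \frac{801 \left(-1 + 2 \left(- \frac{801}{23}\right)\right)}{23} + \left(-14\right) \left(-24\right) \left(-23\right) = - \frac{801 \left(-1 - \frac{1602}{23}\right)}{23} + 336 \left(-23\right) = \left(- \frac{801}{23}\right) \left(- \frac{1625}{23}\right) - 7728 = \frac{1301625}{529} - 7728 = - \frac{2786487}{529}$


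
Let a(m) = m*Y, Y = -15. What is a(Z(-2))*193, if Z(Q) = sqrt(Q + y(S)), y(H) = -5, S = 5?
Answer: -2895*I*sqrt(7) ≈ -7659.5*I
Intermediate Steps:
Z(Q) = sqrt(-5 + Q) (Z(Q) = sqrt(Q - 5) = sqrt(-5 + Q))
a(m) = -15*m (a(m) = m*(-15) = -15*m)
a(Z(-2))*193 = -15*sqrt(-5 - 2)*193 = -15*I*sqrt(7)*193 = -2895*I*sqrt(7)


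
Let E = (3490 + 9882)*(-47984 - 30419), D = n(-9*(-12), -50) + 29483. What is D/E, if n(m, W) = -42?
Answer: -29441/1048404916 ≈ -2.8082e-5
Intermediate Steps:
D = 29441 (D = -42 + 29483 = 29441)
E = -1048404916 (E = 13372*(-78403) = -1048404916)
D/E = 29441/(-1048404916) = 29441*(-1/1048404916) = -29441/1048404916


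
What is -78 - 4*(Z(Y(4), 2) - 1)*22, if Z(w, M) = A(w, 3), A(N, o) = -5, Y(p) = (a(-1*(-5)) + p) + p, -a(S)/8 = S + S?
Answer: 450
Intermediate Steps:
a(S) = -16*S (a(S) = -8*(S + S) = -16*S)
Y(p) = -80 + 2*p (Y(p) = (-(-16)*(-5) + p) + p = (-16*5 + p) + p = (-80 + p) + p = -80 + 2*p)
Z(w, M) = -5
-78 - 4*(Z(Y(4), 2) - 1)*22 = -78 - 4*(-5 - 1)*22 = -78 - 4*(-6)*22 = -78 + 24*22 = -78 + 528 = 450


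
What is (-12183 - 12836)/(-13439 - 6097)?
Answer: 25019/19536 ≈ 1.2807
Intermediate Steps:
(-12183 - 12836)/(-13439 - 6097) = -25019/(-19536) = -25019*(-1/19536) = 25019/19536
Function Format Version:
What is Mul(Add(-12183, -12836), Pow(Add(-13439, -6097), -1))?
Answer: Rational(25019, 19536) ≈ 1.2807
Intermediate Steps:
Mul(Add(-12183, -12836), Pow(Add(-13439, -6097), -1)) = Mul(-25019, Pow(-19536, -1)) = Mul(-25019, Rational(-1, 19536)) = Rational(25019, 19536)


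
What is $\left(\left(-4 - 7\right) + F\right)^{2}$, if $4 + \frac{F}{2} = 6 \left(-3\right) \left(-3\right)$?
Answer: $7921$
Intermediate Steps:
$F = 100$ ($F = -8 + 2 \cdot 6 \left(-3\right) \left(-3\right) = -8 + 2 \left(\left(-18\right) \left(-3\right)\right) = -8 + 2 \cdot 54 = -8 + 108 = 100$)
$\left(\left(-4 - 7\right) + F\right)^{2} = \left(\left(-4 - 7\right) + 100\right)^{2} = \left(-11 + 100\right)^{2} = 89^{2} = 7921$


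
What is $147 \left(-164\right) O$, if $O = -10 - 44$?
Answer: $1301832$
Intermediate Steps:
$O = -54$
$147 \left(-164\right) O = 147 \left(-164\right) \left(-54\right) = \left(-24108\right) \left(-54\right) = 1301832$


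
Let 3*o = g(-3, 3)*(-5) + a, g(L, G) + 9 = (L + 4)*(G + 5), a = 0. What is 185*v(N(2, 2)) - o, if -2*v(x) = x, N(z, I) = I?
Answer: -560/3 ≈ -186.67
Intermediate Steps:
v(x) = -x/2
g(L, G) = -9 + (4 + L)*(5 + G) (g(L, G) = -9 + (L + 4)*(G + 5) = -9 + (4 + L)*(5 + G))
o = 5/3 (o = ((11 + 4*3 + 5*(-3) + 3*(-3))*(-5) + 0)/3 = ((11 + 12 - 15 - 9)*(-5) + 0)/3 = (-1*(-5) + 0)/3 = (5 + 0)/3 = (⅓)*5 = 5/3 ≈ 1.6667)
185*v(N(2, 2)) - o = 185*(-½*2) - 1*5/3 = 185*(-1) - 5/3 = -185 - 5/3 = -560/3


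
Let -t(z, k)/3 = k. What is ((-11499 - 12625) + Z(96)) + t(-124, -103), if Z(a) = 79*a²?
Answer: 704249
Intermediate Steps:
t(z, k) = -3*k
((-11499 - 12625) + Z(96)) + t(-124, -103) = ((-11499 - 12625) + 79*96²) - 3*(-103) = (-24124 + 79*9216) + 309 = (-24124 + 728064) + 309 = 703940 + 309 = 704249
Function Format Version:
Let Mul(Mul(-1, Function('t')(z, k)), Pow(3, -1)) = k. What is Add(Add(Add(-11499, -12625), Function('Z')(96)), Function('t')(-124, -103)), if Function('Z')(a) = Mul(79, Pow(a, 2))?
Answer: 704249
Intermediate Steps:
Function('t')(z, k) = Mul(-3, k)
Add(Add(Add(-11499, -12625), Function('Z')(96)), Function('t')(-124, -103)) = Add(Add(Add(-11499, -12625), Mul(79, Pow(96, 2))), Mul(-3, -103)) = Add(Add(-24124, Mul(79, 9216)), 309) = Add(Add(-24124, 728064), 309) = Add(703940, 309) = 704249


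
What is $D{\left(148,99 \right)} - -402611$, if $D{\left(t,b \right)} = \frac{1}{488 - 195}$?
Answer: $\frac{117965024}{293} \approx 4.0261 \cdot 10^{5}$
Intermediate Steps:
$D{\left(t,b \right)} = \frac{1}{293}$
$D{\left(148,99 \right)} - -402611 = \frac{1}{293} - -402611 = \frac{1}{293} + 402611 = \frac{117965024}{293}$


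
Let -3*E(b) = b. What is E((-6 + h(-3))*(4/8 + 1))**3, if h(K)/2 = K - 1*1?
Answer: 343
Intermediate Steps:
h(K) = -2 + 2*K (h(K) = 2*(K - 1*1) = 2*(K - 1) = 2*(-1 + K) = -2 + 2*K)
E(b) = -b/3
E((-6 + h(-3))*(4/8 + 1))**3 = (-(-6 + (-2 + 2*(-3)))*(4/8 + 1)/3)**3 = (-(-6 + (-2 - 6))*(4*(1/8) + 1)/3)**3 = (-(-6 - 8)*(1/2 + 1)/3)**3 = (-(-14)*3/(3*2))**3 = (-1/3*(-21))**3 = 7**3 = 343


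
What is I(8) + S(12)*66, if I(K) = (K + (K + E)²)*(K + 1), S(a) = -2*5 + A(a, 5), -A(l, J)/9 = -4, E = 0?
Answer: 2364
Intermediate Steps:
A(l, J) = 36 (A(l, J) = -9*(-4) = 36)
S(a) = 26 (S(a) = -2*5 + 36 = -10 + 36 = 26)
I(K) = (1 + K)*(K + K²) (I(K) = (K + (K + 0)²)*(K + 1) = (K + K²)*(1 + K) = (1 + K)*(K + K²))
I(8) + S(12)*66 = 8*(1 + 8² + 2*8) + 26*66 = 8*(1 + 64 + 16) + 1716 = 8*81 + 1716 = 648 + 1716 = 2364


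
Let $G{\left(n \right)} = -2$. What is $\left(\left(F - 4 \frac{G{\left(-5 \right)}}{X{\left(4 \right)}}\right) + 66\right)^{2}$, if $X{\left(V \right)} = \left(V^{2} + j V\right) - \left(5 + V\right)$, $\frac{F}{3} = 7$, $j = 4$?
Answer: $\frac{4036081}{529} \approx 7629.6$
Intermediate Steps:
$F = 21$ ($F = 3 \cdot 7 = 21$)
$X{\left(V \right)} = -5 + V^{2} + 3 V$ ($X{\left(V \right)} = \left(V^{2} + 4 V\right) - \left(5 + V\right) = -5 + V^{2} + 3 V$)
$\left(\left(F - 4 \frac{G{\left(-5 \right)}}{X{\left(4 \right)}}\right) + 66\right)^{2} = \left(\left(21 - 4 \left(- \frac{2}{-5 + 4^{2} + 3 \cdot 4}\right)\right) + 66\right)^{2} = \left(\left(21 - 4 \left(- \frac{2}{-5 + 16 + 12}\right)\right) + 66\right)^{2} = \left(\left(21 - 4 \left(- \frac{2}{23}\right)\right) + 66\right)^{2} = \left(\left(21 - 4 \left(\left(-2\right) \frac{1}{23}\right)\right) + 66\right)^{2} = \left(\left(21 - - \frac{8}{23}\right) + 66\right)^{2} = \left(\left(21 + \frac{8}{23}\right) + 66\right)^{2} = \left(\frac{491}{23} + 66\right)^{2} = \left(\frac{2009}{23}\right)^{2} = \frac{4036081}{529}$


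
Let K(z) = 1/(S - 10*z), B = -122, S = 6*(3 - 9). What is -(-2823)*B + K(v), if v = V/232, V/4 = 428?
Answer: -1096588733/3184 ≈ -3.4441e+5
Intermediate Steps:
V = 1712 (V = 4*428 = 1712)
S = -36 (S = 6*(-6) = -36)
v = 214/29 (v = 1712/232 = 1712*(1/232) = 214/29 ≈ 7.3793)
K(z) = 1/(-36 - 10*z)
-(-2823)*B + K(v) = -(-2823)*(-122) - 1/(36 + 10*(214/29)) = -2823*122 - 1/(36 + 2140/29) = -344406 - 1/3184/29 = -344406 - 1*29/3184 = -344406 - 29/3184 = -1096588733/3184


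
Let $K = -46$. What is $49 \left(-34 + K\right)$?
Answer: $-3920$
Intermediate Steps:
$49 \left(-34 + K\right) = 49 \left(-34 - 46\right) = 49 \left(-80\right) = -3920$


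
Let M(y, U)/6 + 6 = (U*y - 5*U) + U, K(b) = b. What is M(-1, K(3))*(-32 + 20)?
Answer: 1512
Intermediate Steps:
M(y, U) = -36 - 24*U + 6*U*y (M(y, U) = -36 + 6*((U*y - 5*U) + U) = -36 + 6*((-5*U + U*y) + U) = -36 + 6*(-4*U + U*y) = -36 + (-24*U + 6*U*y) = -36 - 24*U + 6*U*y)
M(-1, K(3))*(-32 + 20) = (-36 - 24*3 + 6*3*(-1))*(-32 + 20) = (-36 - 72 - 18)*(-12) = -126*(-12) = 1512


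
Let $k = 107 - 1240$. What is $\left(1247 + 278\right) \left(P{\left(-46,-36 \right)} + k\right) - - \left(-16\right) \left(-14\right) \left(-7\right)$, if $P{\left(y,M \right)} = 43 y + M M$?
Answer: $-2769443$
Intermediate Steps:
$P{\left(y,M \right)} = M^{2} + 43 y$ ($P{\left(y,M \right)} = 43 y + M^{2} = M^{2} + 43 y$)
$k = -1133$ ($k = 107 - 1240 = -1133$)
$\left(1247 + 278\right) \left(P{\left(-46,-36 \right)} + k\right) - - \left(-16\right) \left(-14\right) \left(-7\right) = \left(1247 + 278\right) \left(\left(\left(-36\right)^{2} + 43 \left(-46\right)\right) - 1133\right) - - \left(-16\right) \left(-14\right) \left(-7\right) = 1525 \left(\left(1296 - 1978\right) - 1133\right) - - 224 \left(-7\right) = 1525 \left(-682 - 1133\right) - \left(-1\right) \left(-1568\right) = 1525 \left(-1815\right) - 1568 = -2767875 - 1568 = -2769443$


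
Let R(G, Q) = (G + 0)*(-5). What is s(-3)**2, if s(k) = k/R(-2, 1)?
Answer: 9/100 ≈ 0.090000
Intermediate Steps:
R(G, Q) = -5*G (R(G, Q) = G*(-5) = -5*G)
s(k) = k/10 (s(k) = k/((-5*(-2))) = k/10)
s(-3)**2 = ((1/10)*(-3))**2 = (-3/10)**2 = 9/100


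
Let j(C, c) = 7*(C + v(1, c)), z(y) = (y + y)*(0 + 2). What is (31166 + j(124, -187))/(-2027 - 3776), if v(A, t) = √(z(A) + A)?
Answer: -32034/5803 - √5/829 ≈ -5.5229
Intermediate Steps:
z(y) = 4*y (z(y) = (2*y)*2 = 4*y)
v(A, t) = √5*√A (v(A, t) = √(4*A + A) = √(5*A) = √5*√A)
j(C, c) = 7*C + 7*√5 (j(C, c) = 7*(C + √5*√1) = 7*(C + √5*1) = 7*(C + √5) = 7*C + 7*√5)
(31166 + j(124, -187))/(-2027 - 3776) = (31166 + (7*124 + 7*√5))/(-2027 - 3776) = (31166 + (868 + 7*√5))/(-5803) = (32034 + 7*√5)*(-1/5803) = -32034/5803 - √5/829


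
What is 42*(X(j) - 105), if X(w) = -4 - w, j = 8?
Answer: -4914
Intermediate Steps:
42*(X(j) - 105) = 42*((-4 - 1*8) - 105) = 42*((-4 - 8) - 105) = 42*(-12 - 105) = 42*(-117) = -4914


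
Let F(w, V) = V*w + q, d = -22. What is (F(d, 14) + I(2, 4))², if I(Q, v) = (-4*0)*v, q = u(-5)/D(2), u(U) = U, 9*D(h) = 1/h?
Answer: 158404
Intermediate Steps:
D(h) = 1/(9*h)
q = -90 (q = -5/((⅑)/2) = -5/((⅑)*(½)) = -5/1/18 = -5*18 = -90)
F(w, V) = -90 + V*w (F(w, V) = V*w - 90 = -90 + V*w)
I(Q, v) = 0 (I(Q, v) = 0*v = 0)
(F(d, 14) + I(2, 4))² = ((-90 + 14*(-22)) + 0)² = ((-90 - 308) + 0)² = (-398 + 0)² = (-398)² = 158404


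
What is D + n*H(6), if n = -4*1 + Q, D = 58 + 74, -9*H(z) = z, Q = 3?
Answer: 398/3 ≈ 132.67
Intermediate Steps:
H(z) = -z/9
D = 132
n = -1 (n = -4*1 + 3 = -4 + 3 = -1)
D + n*H(6) = 132 - (-1)*6/9 = 132 - 1*(-2/3) = 132 + 2/3 = 398/3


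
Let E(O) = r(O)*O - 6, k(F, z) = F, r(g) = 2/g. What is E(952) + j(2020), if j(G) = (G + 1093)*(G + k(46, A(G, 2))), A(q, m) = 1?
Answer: 6431454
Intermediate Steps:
j(G) = (46 + G)*(1093 + G) (j(G) = (G + 1093)*(G + 46) = (1093 + G)*(46 + G) = (46 + G)*(1093 + G))
E(O) = -4 (E(O) = (2/O)*O - 6 = 2 - 6 = -4)
E(952) + j(2020) = -4 + (50278 + 2020² + 1139*2020) = -4 + (50278 + 4080400 + 2300780) = -4 + 6431458 = 6431454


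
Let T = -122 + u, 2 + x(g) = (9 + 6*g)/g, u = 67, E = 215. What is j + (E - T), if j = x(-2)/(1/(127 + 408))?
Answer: 5/2 ≈ 2.5000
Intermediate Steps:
x(g) = -2 + (9 + 6*g)/g
T = -55 (T = -122 + 67 = -55)
j = -535/2 (j = (4 + 9/(-2))/(1/(127 + 408)) = (4 + 9*(-1/2))/(1/535) = (4 - 9/2)/(1/535) = -1/2*535 = -535/2 ≈ -267.50)
j + (E - T) = -535/2 + (215 - 1*(-55)) = -535/2 + (215 + 55) = -535/2 + 270 = 5/2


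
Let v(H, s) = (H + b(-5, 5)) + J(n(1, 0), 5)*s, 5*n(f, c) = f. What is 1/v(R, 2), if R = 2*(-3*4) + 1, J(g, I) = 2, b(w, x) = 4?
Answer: -1/15 ≈ -0.066667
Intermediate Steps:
n(f, c) = f/5
R = -23 (R = 2*(-12) + 1 = -24 + 1 = -23)
v(H, s) = 4 + H + 2*s (v(H, s) = (H + 4) + 2*s = (4 + H) + 2*s = 4 + H + 2*s)
1/v(R, 2) = 1/(4 - 23 + 2*2) = 1/(4 - 23 + 4) = 1/(-15) = -1/15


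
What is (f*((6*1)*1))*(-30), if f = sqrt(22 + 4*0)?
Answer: -180*sqrt(22) ≈ -844.27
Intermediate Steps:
f = sqrt(22) (f = sqrt(22 + 0) = sqrt(22) ≈ 4.6904)
(f*((6*1)*1))*(-30) = (sqrt(22)*((6*1)*1))*(-30) = (sqrt(22)*(6*1))*(-30) = (sqrt(22)*6)*(-30) = (6*sqrt(22))*(-30) = -180*sqrt(22)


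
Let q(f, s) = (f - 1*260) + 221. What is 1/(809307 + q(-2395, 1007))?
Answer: 1/806873 ≈ 1.2394e-6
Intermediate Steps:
q(f, s) = -39 + f (q(f, s) = (f - 260) + 221 = (-260 + f) + 221 = -39 + f)
1/(809307 + q(-2395, 1007)) = 1/(809307 + (-39 - 2395)) = 1/(809307 - 2434) = 1/806873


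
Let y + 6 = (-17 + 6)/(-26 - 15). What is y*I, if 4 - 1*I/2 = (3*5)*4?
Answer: 26320/41 ≈ 641.95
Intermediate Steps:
y = -235/41 (y = -6 + (-17 + 6)/(-26 - 15) = -6 - 11/(-41) = -6 - 11*(-1/41) = -6 + 11/41 = -235/41 ≈ -5.7317)
I = -112 (I = 8 - 2*3*5*4 = 8 - 30*4 = 8 - 2*60 = 8 - 120 = -112)
y*I = -235/41*(-112) = 26320/41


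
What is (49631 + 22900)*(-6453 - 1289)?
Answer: -561535002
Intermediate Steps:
(49631 + 22900)*(-6453 - 1289) = 72531*(-7742) = -561535002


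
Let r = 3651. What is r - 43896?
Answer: -40245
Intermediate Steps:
r - 43896 = 3651 - 43896 = -40245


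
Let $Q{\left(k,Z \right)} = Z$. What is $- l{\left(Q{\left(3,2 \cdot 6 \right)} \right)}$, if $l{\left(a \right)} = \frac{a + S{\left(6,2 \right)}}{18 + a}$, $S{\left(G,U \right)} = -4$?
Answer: $- \frac{4}{15} \approx -0.26667$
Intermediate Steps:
$l{\left(a \right)} = \frac{-4 + a}{18 + a}$ ($l{\left(a \right)} = \frac{a - 4}{18 + a} = \frac{-4 + a}{18 + a}$)
$- l{\left(Q{\left(3,2 \cdot 6 \right)} \right)} = - \frac{-4 + 2 \cdot 6}{18 + 2 \cdot 6} = - \frac{-4 + 12}{18 + 12} = - \frac{8}{30} = \left(-1\right) \frac{4}{15} = - \frac{4}{15}$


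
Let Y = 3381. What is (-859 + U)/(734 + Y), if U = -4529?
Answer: -5388/4115 ≈ -1.3094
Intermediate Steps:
(-859 + U)/(734 + Y) = (-859 - 4529)/(734 + 3381) = -5388/4115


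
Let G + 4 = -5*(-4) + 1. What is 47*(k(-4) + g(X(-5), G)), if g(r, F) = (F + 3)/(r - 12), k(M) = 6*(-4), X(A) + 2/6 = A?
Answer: -15369/13 ≈ -1182.2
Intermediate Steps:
G = 17 (G = -4 + (-5*(-4) + 1) = -4 + (20 + 1) = -4 + 21 = 17)
X(A) = -⅓ + A
k(M) = -24
g(r, F) = (3 + F)/(-12 + r)
47*(k(-4) + g(X(-5), G)) = 47*(-24 + (3 + 17)/(-12 + (-⅓ - 5))) = 47*(-24 + 20/(-12 - 16/3)) = 47*(-24 + 20/(-52/3)) = 47*(-24 - 3/52*20) = 47*(-24 - 15/13) = 47*(-327/13) = -15369/13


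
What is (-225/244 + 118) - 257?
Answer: -34141/244 ≈ -139.92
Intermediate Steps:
(-225/244 + 118) - 257 = 28567/244 - 257 = -34141/244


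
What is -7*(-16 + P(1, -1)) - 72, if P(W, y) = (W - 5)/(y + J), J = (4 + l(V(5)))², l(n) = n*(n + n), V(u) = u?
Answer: 116628/2915 ≈ 40.010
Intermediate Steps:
l(n) = 2*n² (l(n) = n*(2*n) = 2*n²)
J = 2916 (J = (4 + 2*5²)² = (4 + 2*25)² = (4 + 50)² = 54² = 2916)
P(W, y) = (-5 + W)/(2916 + y) (P(W, y) = (W - 5)/(y + 2916) = (-5 + W)/(2916 + y))
-7*(-16 + P(1, -1)) - 72 = -7*(-16 + (-5 + 1)/(2916 - 1)) - 72 = -7*(-16 - 4/2915) - 72 = -7*(-46644/2915) - 72 = 326508/2915 - 72 = 116628/2915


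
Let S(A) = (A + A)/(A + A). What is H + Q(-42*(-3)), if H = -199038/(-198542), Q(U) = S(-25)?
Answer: 198790/99271 ≈ 2.0025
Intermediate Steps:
S(A) = 1 (S(A) = (2*A)/((2*A)) = (2*A)*(1/(2*A)) = 1)
Q(U) = 1
H = 99519/99271 (H = -199038*(-1/198542) = 99519/99271 ≈ 1.0025)
H + Q(-42*(-3)) = 99519/99271 + 1 = 198790/99271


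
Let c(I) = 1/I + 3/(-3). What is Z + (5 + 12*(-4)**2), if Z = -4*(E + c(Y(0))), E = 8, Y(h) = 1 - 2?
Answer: 173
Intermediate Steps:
Y(h) = -1
c(I) = -1 + 1/I (c(I) = 1/I + 3*(-1/3) = 1/I - 1 = -1 + 1/I)
Z = -24 (Z = -4*(8 + (1 - 1*(-1))/(-1)) = -4*(8 - (1 + 1)) = -4*(8 - 1*2) = -4*(8 - 2) = -4*6 = -24)
Z + (5 + 12*(-4)**2) = -24 + (5 + 12*(-4)**2) = -24 + (5 + 12*16) = -24 + (5 + 192) = -24 + 197 = 173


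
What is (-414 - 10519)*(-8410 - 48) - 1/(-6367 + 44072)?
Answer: 3486630894369/37705 ≈ 9.2471e+7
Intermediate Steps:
(-414 - 10519)*(-8410 - 48) - 1/(-6367 + 44072) = -10933*(-8458) - 1/37705 = 92471314 - 1*1/37705 = 92471314 - 1/37705 = 3486630894369/37705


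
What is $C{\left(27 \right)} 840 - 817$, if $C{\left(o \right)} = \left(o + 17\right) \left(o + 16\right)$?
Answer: $1588463$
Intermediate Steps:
$C{\left(o \right)} = \left(16 + o\right) \left(17 + o\right)$ ($C{\left(o \right)} = \left(17 + o\right) \left(16 + o\right) = \left(16 + o\right) \left(17 + o\right)$)
$C{\left(27 \right)} 840 - 817 = \left(272 + 27^{2} + 33 \cdot 27\right) 840 - 817 = \left(272 + 729 + 891\right) 840 - 817 = 1892 \cdot 840 - 817 = 1589280 - 817 = 1588463$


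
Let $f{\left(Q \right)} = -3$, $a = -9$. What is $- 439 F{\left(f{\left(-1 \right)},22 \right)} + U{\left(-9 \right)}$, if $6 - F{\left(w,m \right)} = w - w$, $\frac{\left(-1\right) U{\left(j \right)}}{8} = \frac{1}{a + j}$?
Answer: $- \frac{23702}{9} \approx -2633.6$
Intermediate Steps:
$U{\left(j \right)} = - \frac{8}{-9 + j}$
$F{\left(w,m \right)} = 6$ ($F{\left(w,m \right)} = 6 - \left(w - w\right) = 6 - 0 = 6 + 0 = 6$)
$- 439 F{\left(f{\left(-1 \right)},22 \right)} + U{\left(-9 \right)} = \left(-439\right) 6 - \frac{8}{-9 - 9} = -2634 - \frac{8}{-18} = -2634 - - \frac{4}{9} = -2634 + \frac{4}{9} = - \frac{23702}{9}$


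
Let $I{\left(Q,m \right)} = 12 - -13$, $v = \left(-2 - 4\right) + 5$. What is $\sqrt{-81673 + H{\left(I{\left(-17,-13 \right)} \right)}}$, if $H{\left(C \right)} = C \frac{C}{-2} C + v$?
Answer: $\frac{i \sqrt{357946}}{2} \approx 299.14 i$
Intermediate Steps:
$v = -1$ ($v = -6 + 5 = -1$)
$I{\left(Q,m \right)} = 25$ ($I{\left(Q,m \right)} = 12 + 13 = 25$)
$H{\left(C \right)} = -1 - \frac{C^{3}}{2}$ ($H{\left(C \right)} = C \frac{C}{-2} C - 1 = C C \left(- \frac{1}{2}\right) C - 1 = C - \frac{C}{2} C - 1 = C \left(- \frac{C^{2}}{2}\right) - 1 = - \frac{C^{3}}{2} - 1 = -1 - \frac{C^{3}}{2}$)
$\sqrt{-81673 + H{\left(I{\left(-17,-13 \right)} \right)}} = \sqrt{-81673 - \left(1 + \frac{25^{3}}{2}\right)} = \sqrt{-81673 - \frac{15627}{2}} = \sqrt{- \frac{178973}{2}} = \frac{i \sqrt{357946}}{2}$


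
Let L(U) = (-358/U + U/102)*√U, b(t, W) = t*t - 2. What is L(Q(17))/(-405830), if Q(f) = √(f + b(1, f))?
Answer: 1825/4139466 ≈ 0.00044088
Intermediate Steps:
b(t, W) = -2 + t² (b(t, W) = t² - 2 = -2 + t²)
Q(f) = √(-1 + f) (Q(f) = √(f + (-2 + 1²)) = √(f + (-2 + 1)) = √(f - 1) = √(-1 + f))
L(U) = √U*(-358/U + U/102) (L(U) = (-358/U + U*(1/102))*√U = (-358/U + U/102)*√U = √U*(-358/U + U/102))
L(Q(17))/(-405830) = ((-36516 + (√(-1 + 17))²)/(102*√(√(-1 + 17))))/(-405830) = ((-36516 + (√16)²)/(102*√(√16)))*(-1/405830) = ((-36516 + 4²)/(102*√4))*(-1/405830) = ((1/102)*(½)*(-36516 + 16))*(-1/405830) = ((1/102)*(½)*(-36500))*(-1/405830) = -9125/51*(-1/405830) = 1825/4139466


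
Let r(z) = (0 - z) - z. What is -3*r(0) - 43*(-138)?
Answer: 5934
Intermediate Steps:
r(z) = -2*z (r(z) = -z - z = -2*z)
-3*r(0) - 43*(-138) = -(-6)*0 - 43*(-138) = -3*0 + 5934 = 0 + 5934 = 5934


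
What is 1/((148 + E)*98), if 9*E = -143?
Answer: 9/116522 ≈ 7.7239e-5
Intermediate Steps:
E = -143/9 (E = (1/9)*(-143) = -143/9 ≈ -15.889)
1/((148 + E)*98) = 1/((148 - 143/9)*98) = 1/((1189/9)*98) = 1/(116522/9) = 9/116522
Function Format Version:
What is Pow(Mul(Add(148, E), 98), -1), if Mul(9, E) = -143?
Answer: Rational(9, 116522) ≈ 7.7239e-5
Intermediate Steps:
E = Rational(-143, 9) (E = Mul(Rational(1, 9), -143) = Rational(-143, 9) ≈ -15.889)
Pow(Mul(Add(148, E), 98), -1) = Pow(Mul(Add(148, Rational(-143, 9)), 98), -1) = Pow(Mul(Rational(1189, 9), 98), -1) = Pow(Rational(116522, 9), -1) = Rational(9, 116522)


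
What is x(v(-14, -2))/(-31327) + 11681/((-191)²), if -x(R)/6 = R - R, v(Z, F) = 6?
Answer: 11681/36481 ≈ 0.32019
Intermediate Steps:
x(R) = 0 (x(R) = -6*(R - R) = -6*0 = 0)
x(v(-14, -2))/(-31327) + 11681/((-191)²) = 0/(-31327) + 11681/((-191)²) = 0*(-1/31327) + 11681/36481 = 0 + 11681*(1/36481) = 0 + 11681/36481 = 11681/36481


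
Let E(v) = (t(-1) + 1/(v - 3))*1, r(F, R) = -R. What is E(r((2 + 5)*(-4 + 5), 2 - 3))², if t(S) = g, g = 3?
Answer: 25/4 ≈ 6.2500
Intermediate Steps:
t(S) = 3
E(v) = 3 + 1/(-3 + v) (E(v) = (3 + 1/(v - 3))*1 = (3 + 1/(-3 + v))*1 = 3 + 1/(-3 + v))
E(r((2 + 5)*(-4 + 5), 2 - 3))² = ((-8 + 3*(-(2 - 3)))/(-3 - (2 - 3)))² = ((-8 + 3*(-1*(-1)))/(-3 - 1*(-1)))² = ((-8 + 3*1)/(-3 + 1))² = ((-8 + 3)/(-2))² = (-½*(-5))² = (5/2)² = 25/4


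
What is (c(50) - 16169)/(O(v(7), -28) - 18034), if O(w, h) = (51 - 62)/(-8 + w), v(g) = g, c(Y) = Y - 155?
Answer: 16274/18023 ≈ 0.90296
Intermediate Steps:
c(Y) = -155 + Y
O(w, h) = -11/(-8 + w)
(c(50) - 16169)/(O(v(7), -28) - 18034) = ((-155 + 50) - 16169)/(-11/(-8 + 7) - 18034) = (-105 - 16169)/(-11/(-1) - 18034) = -16274/(-11*(-1) - 18034) = -16274/(11 - 18034) = -16274/(-18023) = -16274*(-1/18023) = 16274/18023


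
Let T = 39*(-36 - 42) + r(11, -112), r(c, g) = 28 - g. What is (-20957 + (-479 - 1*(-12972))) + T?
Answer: -11366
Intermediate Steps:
T = -2902 (T = 39*(-36 - 42) + (28 - 1*(-112)) = 39*(-78) + (28 + 112) = -3042 + 140 = -2902)
(-20957 + (-479 - 1*(-12972))) + T = (-20957 + (-479 - 1*(-12972))) - 2902 = (-20957 + (-479 + 12972)) - 2902 = (-20957 + 12493) - 2902 = -8464 - 2902 = -11366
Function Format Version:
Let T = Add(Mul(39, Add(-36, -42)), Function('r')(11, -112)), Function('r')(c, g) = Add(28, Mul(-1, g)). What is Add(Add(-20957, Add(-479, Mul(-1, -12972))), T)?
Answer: -11366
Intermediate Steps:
T = -2902 (T = Add(Mul(39, Add(-36, -42)), Add(28, Mul(-1, -112))) = Add(Mul(39, -78), Add(28, 112)) = Add(-3042, 140) = -2902)
Add(Add(-20957, Add(-479, Mul(-1, -12972))), T) = Add(Add(-20957, Add(-479, Mul(-1, -12972))), -2902) = Add(Add(-20957, Add(-479, 12972)), -2902) = Add(Add(-20957, 12493), -2902) = Add(-8464, -2902) = -11366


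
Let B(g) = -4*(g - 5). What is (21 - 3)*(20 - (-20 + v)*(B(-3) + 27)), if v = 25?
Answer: -4950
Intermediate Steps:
B(g) = 20 - 4*g (B(g) = -4*(-5 + g) = 20 - 4*g)
(21 - 3)*(20 - (-20 + v)*(B(-3) + 27)) = (21 - 3)*(20 - (-20 + 25)*((20 - 4*(-3)) + 27)) = 18*(20 - 5*((20 + 12) + 27)) = 18*(20 - 5*(32 + 27)) = 18*(20 - 5*59) = 18*(20 - 1*295) = 18*(20 - 295) = 18*(-275) = -4950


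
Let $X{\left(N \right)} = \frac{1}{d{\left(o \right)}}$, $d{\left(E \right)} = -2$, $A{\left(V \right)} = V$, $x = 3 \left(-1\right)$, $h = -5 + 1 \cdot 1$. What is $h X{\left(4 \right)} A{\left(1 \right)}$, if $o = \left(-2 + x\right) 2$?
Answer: $2$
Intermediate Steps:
$h = -4$ ($h = -5 + 1 = -4$)
$x = -3$
$o = -10$ ($o = \left(-2 - 3\right) 2 = \left(-5\right) 2 = -10$)
$X{\left(N \right)} = - \frac{1}{2}$ ($X{\left(N \right)} = \frac{1}{-2} = - \frac{1}{2}$)
$h X{\left(4 \right)} A{\left(1 \right)} = \left(-4\right) \left(- \frac{1}{2}\right) 1 = 2 \cdot 1 = 2$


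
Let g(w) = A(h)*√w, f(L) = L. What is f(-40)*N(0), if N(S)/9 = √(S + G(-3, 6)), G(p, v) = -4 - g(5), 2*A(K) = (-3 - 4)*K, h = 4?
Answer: -360*√(-4 + 14*√5) ≈ -1881.1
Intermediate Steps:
A(K) = -7*K/2 (A(K) = ((-3 - 4)*K)/2 = (-7*K)/2 = -7*K/2)
g(w) = -14*√w (g(w) = (-7/2*4)*√w = -14*√w)
G(p, v) = -4 + 14*√5 (G(p, v) = -4 - (-14)*√5 = -4 + 14*√5)
N(S) = 9*√(-4 + S + 14*√5) (N(S) = 9*√(S + (-4 + 14*√5)) = 9*√(-4 + S + 14*√5))
f(-40)*N(0) = -360*√(-4 + 0 + 14*√5) = -360*√(-4 + 14*√5)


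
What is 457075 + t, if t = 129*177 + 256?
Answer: 480164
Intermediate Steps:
t = 23089 (t = 22833 + 256 = 23089)
457075 + t = 457075 + 23089 = 480164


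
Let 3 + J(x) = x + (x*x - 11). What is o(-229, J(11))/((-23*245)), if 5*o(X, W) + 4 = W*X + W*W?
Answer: 13102/28175 ≈ 0.46502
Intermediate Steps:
J(x) = -14 + x + x² (J(x) = -3 + (x + (x*x - 11)) = -3 + (x + (x² - 11)) = -3 + (x + (-11 + x²)) = -3 + (-11 + x + x²) = -14 + x + x²)
o(X, W) = -⅘ + W²/5 + W*X/5 (o(X, W) = -⅘ + (W*X + W*W)/5 = -⅘ + (W*X + W²)/5 = -⅘ + (W² + W*X)/5 = -⅘ + (W²/5 + W*X/5) = -⅘ + W²/5 + W*X/5)
o(-229, J(11))/((-23*245)) = (-⅘ + (-14 + 11 + 11²)²/5 + (⅕)*(-14 + 11 + 11²)*(-229))/((-23*245)) = (-⅘ + (-14 + 11 + 121)²/5 + (⅕)*(-14 + 11 + 121)*(-229))/(-5635) = (-⅘ + (⅕)*118² + (⅕)*118*(-229))*(-1/5635) = (-⅘ + (⅕)*13924 - 27022/5)*(-1/5635) = (-⅘ + 13924/5 - 27022/5)*(-1/5635) = -13102/5*(-1/5635) = 13102/28175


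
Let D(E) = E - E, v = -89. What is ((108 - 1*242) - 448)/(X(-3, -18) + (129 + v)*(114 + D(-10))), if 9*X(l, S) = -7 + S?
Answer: -5238/41015 ≈ -0.12771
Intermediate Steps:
X(l, S) = -7/9 + S/9 (X(l, S) = (-7 + S)/9 = -7/9 + S/9)
D(E) = 0
((108 - 1*242) - 448)/(X(-3, -18) + (129 + v)*(114 + D(-10))) = ((108 - 1*242) - 448)/((-7/9 + (1/9)*(-18)) + (129 - 89)*(114 + 0)) = ((108 - 242) - 448)/((-7/9 - 2) + 40*114) = (-134 - 448)/(-25/9 + 4560) = -582/41015/9 = -582*9/41015 = -5238/41015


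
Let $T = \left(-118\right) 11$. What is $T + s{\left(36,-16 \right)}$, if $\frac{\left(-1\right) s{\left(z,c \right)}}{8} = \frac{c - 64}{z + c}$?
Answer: $-1266$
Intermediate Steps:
$s{\left(z,c \right)} = - \frac{8 \left(-64 + c\right)}{c + z}$ ($s{\left(z,c \right)} = - 8 \frac{c - 64}{z + c} = - 8 \frac{-64 + c}{c + z} = - \frac{8 \left(-64 + c\right)}{c + z}$)
$T = -1298$
$T + s{\left(36,-16 \right)} = -1298 + \frac{8 \left(64 - -16\right)}{-16 + 36} = -1298 + \frac{8 \left(64 + 16\right)}{20} = -1298 + 8 \cdot \frac{1}{20} \cdot 80 = -1298 + 32 = -1266$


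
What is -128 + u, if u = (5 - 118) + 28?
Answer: -213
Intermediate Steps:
u = -85 (u = -113 + 28 = -85)
-128 + u = -128 - 85 = -213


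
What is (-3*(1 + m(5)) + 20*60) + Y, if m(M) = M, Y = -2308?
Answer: -1126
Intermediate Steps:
(-3*(1 + m(5)) + 20*60) + Y = (-3*(1 + 5) + 20*60) - 2308 = (-3*6 + 1200) - 2308 = (-18 + 1200) - 2308 = 1182 - 2308 = -1126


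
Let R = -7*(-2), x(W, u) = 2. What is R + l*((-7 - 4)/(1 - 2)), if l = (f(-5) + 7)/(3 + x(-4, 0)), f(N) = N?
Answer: 92/5 ≈ 18.400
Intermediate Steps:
R = 14
l = ⅖ (l = (-5 + 7)/(3 + 2) = 2/5 = 2*(⅕) = ⅖ ≈ 0.40000)
R + l*((-7 - 4)/(1 - 2)) = 14 + 2*((-7 - 4)/(1 - 2))/5 = 14 + 2*(-11/(-1))/5 = 14 + 2*(-11*(-1))/5 = 14 + (⅖)*11 = 14 + 22/5 = 92/5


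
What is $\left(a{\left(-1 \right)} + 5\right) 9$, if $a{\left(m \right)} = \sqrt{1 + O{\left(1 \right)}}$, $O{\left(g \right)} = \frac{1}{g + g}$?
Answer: $45 + \frac{9 \sqrt{6}}{2} \approx 56.023$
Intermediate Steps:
$O{\left(g \right)} = \frac{1}{2 g}$
$a{\left(m \right)} = \frac{\sqrt{6}}{2}$ ($a{\left(m \right)} = \sqrt{1 + \frac{1}{2 \cdot 1}} = \sqrt{1 + \frac{1}{2} \cdot 1} = \sqrt{1 + \frac{1}{2}} = \sqrt{\frac{3}{2}} = \frac{\sqrt{6}}{2}$)
$\left(a{\left(-1 \right)} + 5\right) 9 = \left(\frac{\sqrt{6}}{2} + 5\right) 9 = \left(5 + \frac{\sqrt{6}}{2}\right) 9 = 45 + \frac{9 \sqrt{6}}{2}$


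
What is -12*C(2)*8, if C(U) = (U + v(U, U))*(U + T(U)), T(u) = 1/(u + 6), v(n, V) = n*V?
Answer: -1224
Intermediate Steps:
v(n, V) = V*n
T(u) = 1/(6 + u)
C(U) = (U + U²)*(U + 1/(6 + U)) (C(U) = (U + U*U)*(U + 1/(6 + U)) = (U + U²)*(U + 1/(6 + U)))
-12*C(2)*8 = -24*(1 + 2 + 2*(1 + 2)*(6 + 2))/(6 + 2)*8 = -24*(1 + 2 + 2*3*8)/8*8 = -24*(1 + 2 + 48)/8*8 = -24*51/8*8 = -12*51/4*8 = -153*8 = -1224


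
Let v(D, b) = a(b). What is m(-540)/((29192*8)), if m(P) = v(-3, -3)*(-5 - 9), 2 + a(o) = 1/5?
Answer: 63/583840 ≈ 0.00010791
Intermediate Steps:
a(o) = -9/5 (a(o) = -2 + 1/5 = -2 + ⅕ = -9/5)
v(D, b) = -9/5
m(P) = 126/5 (m(P) = -9*(-5 - 9)/5 = -9/5*(-14) = 126/5)
m(-540)/((29192*8)) = 126/(5*((29192*8))) = (126/5)/233536 = (126/5)*(1/233536) = 63/583840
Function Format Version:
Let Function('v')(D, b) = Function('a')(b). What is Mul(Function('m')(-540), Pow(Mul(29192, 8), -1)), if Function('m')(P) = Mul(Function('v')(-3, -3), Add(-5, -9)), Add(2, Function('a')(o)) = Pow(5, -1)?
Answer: Rational(63, 583840) ≈ 0.00010791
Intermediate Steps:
Function('a')(o) = Rational(-9, 5) (Function('a')(o) = Add(-2, Pow(5, -1)) = Add(-2, Rational(1, 5)) = Rational(-9, 5))
Function('v')(D, b) = Rational(-9, 5)
Function('m')(P) = Rational(126, 5) (Function('m')(P) = Mul(Rational(-9, 5), Add(-5, -9)) = Mul(Rational(-9, 5), -14) = Rational(126, 5))
Mul(Function('m')(-540), Pow(Mul(29192, 8), -1)) = Mul(Rational(126, 5), Pow(Mul(29192, 8), -1)) = Mul(Rational(126, 5), Pow(233536, -1)) = Mul(Rational(126, 5), Rational(1, 233536)) = Rational(63, 583840)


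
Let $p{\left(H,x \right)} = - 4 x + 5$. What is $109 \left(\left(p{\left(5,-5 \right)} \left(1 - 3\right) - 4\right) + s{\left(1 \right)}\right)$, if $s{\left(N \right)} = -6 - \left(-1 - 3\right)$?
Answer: $-6104$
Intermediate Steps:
$p{\left(H,x \right)} = 5 - 4 x$
$s{\left(N \right)} = -2$ ($s{\left(N \right)} = -6 - -4 = -6 + 4 = -2$)
$109 \left(\left(p{\left(5,-5 \right)} \left(1 - 3\right) - 4\right) + s{\left(1 \right)}\right) = 109 \left(\left(\left(5 - -20\right) \left(1 - 3\right) - 4\right) - 2\right) = 109 \left(\left(\left(5 + 20\right) \left(-2\right) - 4\right) - 2\right) = 109 \left(\left(25 \left(-2\right) - 4\right) - 2\right) = 109 \left(\left(-50 - 4\right) - 2\right) = 109 \left(-54 - 2\right) = 109 \left(-56\right) = -6104$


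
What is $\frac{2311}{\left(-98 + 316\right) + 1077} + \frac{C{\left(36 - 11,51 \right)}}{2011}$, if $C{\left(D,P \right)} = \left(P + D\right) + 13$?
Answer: $\frac{4762676}{2604245} \approx 1.8288$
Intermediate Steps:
$C{\left(D,P \right)} = 13 + D + P$ ($C{\left(D,P \right)} = \left(D + P\right) + 13 = 13 + D + P$)
$\frac{2311}{\left(-98 + 316\right) + 1077} + \frac{C{\left(36 - 11,51 \right)}}{2011} = \frac{2311}{\left(-98 + 316\right) + 1077} + \frac{13 + \left(36 - 11\right) + 51}{2011} = \frac{2311}{218 + 1077} + \left(13 + \left(36 - 11\right) + 51\right) \frac{1}{2011} = \frac{2311}{1295} + \left(13 + 25 + 51\right) \frac{1}{2011} = 2311 \cdot \frac{1}{1295} + 89 \cdot \frac{1}{2011} = \frac{2311}{1295} + \frac{89}{2011} = \frac{4762676}{2604245}$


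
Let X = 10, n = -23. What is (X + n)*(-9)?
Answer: 117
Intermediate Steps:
(X + n)*(-9) = (10 - 23)*(-9) = -13*(-9) = 117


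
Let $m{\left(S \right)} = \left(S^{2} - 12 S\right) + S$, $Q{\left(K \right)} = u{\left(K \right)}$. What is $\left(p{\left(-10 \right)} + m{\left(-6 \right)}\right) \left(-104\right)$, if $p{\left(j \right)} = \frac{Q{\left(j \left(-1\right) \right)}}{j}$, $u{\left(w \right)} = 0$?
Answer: $-10608$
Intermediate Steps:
$Q{\left(K \right)} = 0$
$m{\left(S \right)} = S^{2} - 11 S$
$p{\left(j \right)} = 0$ ($p{\left(j \right)} = \frac{0}{j} = 0$)
$\left(p{\left(-10 \right)} + m{\left(-6 \right)}\right) \left(-104\right) = \left(0 - 6 \left(-11 - 6\right)\right) \left(-104\right) = \left(0 - -102\right) \left(-104\right) = \left(0 + 102\right) \left(-104\right) = 102 \left(-104\right) = -10608$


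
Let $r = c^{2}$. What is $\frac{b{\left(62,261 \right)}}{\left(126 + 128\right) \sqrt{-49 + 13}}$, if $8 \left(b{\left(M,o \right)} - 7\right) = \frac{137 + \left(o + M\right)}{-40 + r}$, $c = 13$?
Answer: $- \frac{1921 i}{393192} \approx - 0.0048857 i$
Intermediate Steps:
$r = 169$ ($r = 13^{2} = 169$)
$b{\left(M,o \right)} = \frac{7361}{1032} + \frac{M}{1032} + \frac{o}{1032}$ ($b{\left(M,o \right)} = 7 + \frac{\left(137 + \left(o + M\right)\right) \frac{1}{-40 + 169}}{8} = 7 + \frac{\left(137 + \left(M + o\right)\right) \frac{1}{129}}{8} = 7 + \frac{\left(137 + M + o\right) \frac{1}{129}}{8} = 7 + \frac{\frac{137}{129} + \frac{M}{129} + \frac{o}{129}}{8} = 7 + \left(\frac{137}{1032} + \frac{M}{1032} + \frac{o}{1032}\right) = \frac{7361}{1032} + \frac{M}{1032} + \frac{o}{1032}$)
$\frac{b{\left(62,261 \right)}}{\left(126 + 128\right) \sqrt{-49 + 13}} = \frac{\frac{7361}{1032} + \frac{1}{1032} \cdot 62 + \frac{1}{1032} \cdot 261}{\left(126 + 128\right) \sqrt{-49 + 13}} = \frac{\frac{7361}{1032} + \frac{31}{516} + \frac{87}{344}}{254 \sqrt{-36}} = \frac{1921}{258 \cdot 254 \cdot 6 i} = \frac{1921}{258 \cdot 1524 i} = \frac{1921 \left(- \frac{i}{1524}\right)}{258} = - \frac{1921 i}{393192}$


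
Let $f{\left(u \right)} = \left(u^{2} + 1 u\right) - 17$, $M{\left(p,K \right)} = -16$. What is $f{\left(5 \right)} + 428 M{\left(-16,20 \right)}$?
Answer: $-6835$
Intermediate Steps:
$f{\left(u \right)} = -17 + u + u^{2}$ ($f{\left(u \right)} = \left(u^{2} + u\right) - 17 = \left(u + u^{2}\right) - 17 = -17 + u + u^{2}$)
$f{\left(5 \right)} + 428 M{\left(-16,20 \right)} = \left(-17 + 5 + 5^{2}\right) + 428 \left(-16\right) = \left(-17 + 5 + 25\right) - 6848 = 13 - 6848 = -6835$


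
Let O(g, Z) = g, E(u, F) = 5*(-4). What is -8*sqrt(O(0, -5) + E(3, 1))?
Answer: -16*I*sqrt(5) ≈ -35.777*I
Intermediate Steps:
E(u, F) = -20
-8*sqrt(O(0, -5) + E(3, 1)) = -8*sqrt(0 - 20) = -16*I*sqrt(5)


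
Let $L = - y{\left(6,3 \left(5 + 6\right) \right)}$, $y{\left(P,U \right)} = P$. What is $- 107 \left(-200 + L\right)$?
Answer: $22042$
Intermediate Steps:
$L = -6$ ($L = \left(-1\right) 6 = -6$)
$- 107 \left(-200 + L\right) = - 107 \left(-200 - 6\right) = \left(-107\right) \left(-206\right) = 22042$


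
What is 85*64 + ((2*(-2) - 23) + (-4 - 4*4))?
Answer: 5393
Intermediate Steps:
85*64 + ((2*(-2) - 23) + (-4 - 4*4)) = 5440 + ((-4 - 23) + (-4 - 16)) = 5440 + (-27 - 20) = 5440 - 47 = 5393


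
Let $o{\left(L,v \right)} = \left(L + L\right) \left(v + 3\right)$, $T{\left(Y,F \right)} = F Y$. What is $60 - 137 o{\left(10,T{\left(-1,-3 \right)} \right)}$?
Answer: $-16380$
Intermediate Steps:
$o{\left(L,v \right)} = 2 L \left(3 + v\right)$
$60 - 137 o{\left(10,T{\left(-1,-3 \right)} \right)} = 60 - 137 \cdot 2 \cdot 10 \left(3 - -3\right) = 60 - 137 \cdot 2 \cdot 10 \left(3 + 3\right) = 60 - 137 \cdot 2 \cdot 10 \cdot 6 = 60 - 16440 = -16380$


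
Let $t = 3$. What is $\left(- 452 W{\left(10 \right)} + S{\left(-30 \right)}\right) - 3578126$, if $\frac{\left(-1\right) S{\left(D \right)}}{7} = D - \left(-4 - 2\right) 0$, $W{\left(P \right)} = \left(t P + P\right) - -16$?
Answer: $-3603228$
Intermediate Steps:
$W{\left(P \right)} = 16 + 4 P$ ($W{\left(P \right)} = \left(3 P + P\right) - -16 = 4 P + 16 = 16 + 4 P$)
$S{\left(D \right)} = - 7 D$ ($S{\left(D \right)} = - 7 \left(D - \left(-4 - 2\right) 0\right) = - 7 \left(D - \left(-6\right) 0\right) = - 7 \left(D - 0\right) = - 7 \left(D + 0\right) = - 7 D$)
$\left(- 452 W{\left(10 \right)} + S{\left(-30 \right)}\right) - 3578126 = \left(- 452 \left(16 + 4 \cdot 10\right) - -210\right) - 3578126 = \left(- 452 \left(16 + 40\right) + 210\right) - 3578126 = \left(\left(-452\right) 56 + 210\right) - 3578126 = \left(-25312 + 210\right) - 3578126 = -25102 - 3578126 = -3603228$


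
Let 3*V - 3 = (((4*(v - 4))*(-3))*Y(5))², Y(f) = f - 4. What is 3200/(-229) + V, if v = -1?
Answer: 271829/229 ≈ 1187.0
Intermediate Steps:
Y(f) = -4 + f
V = 1201 (V = 1 + (((4*(-1 - 4))*(-3))*(-4 + 5))²/3 = 1 + (((4*(-5))*(-3))*1)²/3 = 1 + (-20*(-3)*1)²/3 = 1 + (60*1)²/3 = 1 + (⅓)*60² = 1 + (⅓)*3600 = 1 + 1200 = 1201)
3200/(-229) + V = 3200/(-229) + 1201 = 3200*(-1/229) + 1201 = -3200/229 + 1201 = 271829/229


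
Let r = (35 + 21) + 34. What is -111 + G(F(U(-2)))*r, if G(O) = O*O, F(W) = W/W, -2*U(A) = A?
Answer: -21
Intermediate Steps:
U(A) = -A/2
F(W) = 1
G(O) = O²
r = 90 (r = 56 + 34 = 90)
-111 + G(F(U(-2)))*r = -111 + 1²*90 = -111 + 1*90 = -111 + 90 = -21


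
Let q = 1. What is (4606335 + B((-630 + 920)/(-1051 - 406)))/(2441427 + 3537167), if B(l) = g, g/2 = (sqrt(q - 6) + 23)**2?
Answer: 4607383/5978594 + 46*I*sqrt(5)/2989297 ≈ 0.77065 + 3.4409e-5*I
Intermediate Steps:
g = 2*(23 + I*sqrt(5))**2 (g = 2*(sqrt(1 - 6) + 23)**2 = 2*(sqrt(-5) + 23)**2 = 2*(I*sqrt(5) + 23)**2 = 2*(23 + I*sqrt(5))**2 ≈ 1048.0 + 205.72*I)
B(l) = 1048 + 92*I*sqrt(5)
(4606335 + B((-630 + 920)/(-1051 - 406)))/(2441427 + 3537167) = (4606335 + (1048 + 92*I*sqrt(5)))/(2441427 + 3537167) = (4607383 + 92*I*sqrt(5))/5978594 = (4607383 + 92*I*sqrt(5))*(1/5978594) = 4607383/5978594 + 46*I*sqrt(5)/2989297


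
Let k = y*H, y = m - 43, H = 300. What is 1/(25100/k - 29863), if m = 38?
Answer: -15/448196 ≈ -3.3467e-5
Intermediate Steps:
y = -5 (y = 38 - 43 = -5)
k = -1500 (k = -5*300 = -1500)
1/(25100/k - 29863) = 1/(25100/(-1500) - 29863) = 1/(25100*(-1/1500) - 29863) = 1/(-251/15 - 29863) = 1/(-448196/15) = -15/448196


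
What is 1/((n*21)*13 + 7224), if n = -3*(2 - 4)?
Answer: 1/8862 ≈ 0.00011284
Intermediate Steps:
n = 6 (n = -3*(-2) = 6)
1/((n*21)*13 + 7224) = 1/((6*21)*13 + 7224) = 1/(126*13 + 7224) = 1/(1638 + 7224) = 1/8862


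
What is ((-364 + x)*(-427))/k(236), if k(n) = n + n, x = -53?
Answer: 178059/472 ≈ 377.24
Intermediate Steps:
k(n) = 2*n
((-364 + x)*(-427))/k(236) = ((-364 - 53)*(-427))/((2*236)) = -417*(-427)/472 = 178059*(1/472) = 178059/472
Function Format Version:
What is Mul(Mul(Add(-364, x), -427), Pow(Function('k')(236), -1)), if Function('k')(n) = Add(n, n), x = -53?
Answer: Rational(178059, 472) ≈ 377.24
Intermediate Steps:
Function('k')(n) = Mul(2, n)
Mul(Mul(Add(-364, x), -427), Pow(Function('k')(236), -1)) = Mul(Mul(Add(-364, -53), -427), Pow(Mul(2, 236), -1)) = Mul(Mul(-417, -427), Pow(472, -1)) = Mul(178059, Rational(1, 472)) = Rational(178059, 472)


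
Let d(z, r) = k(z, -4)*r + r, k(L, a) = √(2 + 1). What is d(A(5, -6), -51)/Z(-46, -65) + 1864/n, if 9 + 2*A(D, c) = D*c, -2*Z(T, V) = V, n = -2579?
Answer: -384218/167635 - 102*√3/65 ≈ -5.0100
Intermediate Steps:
Z(T, V) = -V/2
k(L, a) = √3
A(D, c) = -9/2 + D*c/2 (A(D, c) = -9/2 + (D*c)/2 = -9/2 + D*c/2)
d(z, r) = r + r*√3 (d(z, r) = √3*r + r = r*√3 + r = r + r*√3)
d(A(5, -6), -51)/Z(-46, -65) + 1864/n = (-51*(1 + √3))/((-½*(-65))) + 1864/(-2579) = (-51 - 51*√3)/(65/2) + 1864*(-1/2579) = (-51 - 51*√3)*(2/65) - 1864/2579 = (-102/65 - 102*√3/65) - 1864/2579 = -384218/167635 - 102*√3/65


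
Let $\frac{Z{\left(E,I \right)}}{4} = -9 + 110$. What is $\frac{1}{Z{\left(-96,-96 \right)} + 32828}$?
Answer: $\frac{1}{33232} \approx 3.0091 \cdot 10^{-5}$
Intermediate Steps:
$Z{\left(E,I \right)} = 404$ ($Z{\left(E,I \right)} = 4 \left(-9 + 110\right) = 4 \cdot 101 = 404$)
$\frac{1}{Z{\left(-96,-96 \right)} + 32828} = \frac{1}{404 + 32828} = \frac{1}{33232}$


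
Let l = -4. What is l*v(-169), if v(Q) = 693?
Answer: -2772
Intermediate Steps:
l*v(-169) = -4*693 = -2772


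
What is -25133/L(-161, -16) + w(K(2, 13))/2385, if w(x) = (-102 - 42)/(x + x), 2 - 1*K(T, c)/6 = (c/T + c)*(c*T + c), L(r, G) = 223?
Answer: -30310773211/268941345 ≈ -112.70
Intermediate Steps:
K(T, c) = 12 - 6*(c + T*c)*(c + c/T) (K(T, c) = 12 - 6*(c/T + c)*(c*T + c) = 12 - 6*(c + c/T)*(T*c + c) = 12 - 6*(c + c/T)*(c + T*c) = 12 - 6*(c + T*c)*(c + c/T))
w(x) = -72/x (w(x) = -144*1/(2*x) = -72/x)
-25133/L(-161, -16) + w(K(2, 13))/2385 = -25133/223 - 72/(12 - 6*13²*(1 + 2)²/2)/2385 = -25133*1/223 - 72/(12 - 6*½*169*3²)*(1/2385) = -25133/223 - 72/(12 - 6*½*169*9)*(1/2385) = -25133/223 - 72/(12 - 4563)*(1/2385) = -25133/223 - 72/(-4551)*(1/2385) = -25133/223 - 72*(-1/4551)*(1/2385) = -25133/223 + (24/1517)*(1/2385) = -25133/223 + 8/1206015 = -30310773211/268941345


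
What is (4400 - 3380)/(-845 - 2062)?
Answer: -20/57 ≈ -0.35088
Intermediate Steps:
(4400 - 3380)/(-845 - 2062) = 1020/(-2907) = 1020*(-1/2907) = -20/57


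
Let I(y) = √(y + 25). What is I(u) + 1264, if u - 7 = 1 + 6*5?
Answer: 1264 + 3*√7 ≈ 1271.9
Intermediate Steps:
u = 38 (u = 7 + (1 + 6*5) = 7 + (1 + 30) = 7 + 31 = 38)
I(y) = √(25 + y)
I(u) + 1264 = √(25 + 38) + 1264 = √63 + 1264 = 3*√7 + 1264 = 1264 + 3*√7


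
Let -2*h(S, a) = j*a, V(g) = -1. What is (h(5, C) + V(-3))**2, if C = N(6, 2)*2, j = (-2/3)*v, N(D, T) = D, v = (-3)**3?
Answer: 11881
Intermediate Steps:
v = -27
j = 18 (j = -2/3*(-27) = 18)
C = 12 (C = 6*2 = 12)
h(S, a) = -9*a
(h(5, C) + V(-3))**2 = (-9*12 - 1)**2 = (-108 - 1)**2 = (-109)**2 = 11881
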